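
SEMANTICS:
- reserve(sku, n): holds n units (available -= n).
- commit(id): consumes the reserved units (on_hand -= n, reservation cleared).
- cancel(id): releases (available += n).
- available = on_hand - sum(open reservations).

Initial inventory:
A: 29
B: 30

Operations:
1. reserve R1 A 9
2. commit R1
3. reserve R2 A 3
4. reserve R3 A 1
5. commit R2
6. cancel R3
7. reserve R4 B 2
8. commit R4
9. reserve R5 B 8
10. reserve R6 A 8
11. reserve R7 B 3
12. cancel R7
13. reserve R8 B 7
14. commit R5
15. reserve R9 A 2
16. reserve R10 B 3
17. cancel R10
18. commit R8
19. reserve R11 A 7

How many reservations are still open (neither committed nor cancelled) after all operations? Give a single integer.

Step 1: reserve R1 A 9 -> on_hand[A=29 B=30] avail[A=20 B=30] open={R1}
Step 2: commit R1 -> on_hand[A=20 B=30] avail[A=20 B=30] open={}
Step 3: reserve R2 A 3 -> on_hand[A=20 B=30] avail[A=17 B=30] open={R2}
Step 4: reserve R3 A 1 -> on_hand[A=20 B=30] avail[A=16 B=30] open={R2,R3}
Step 5: commit R2 -> on_hand[A=17 B=30] avail[A=16 B=30] open={R3}
Step 6: cancel R3 -> on_hand[A=17 B=30] avail[A=17 B=30] open={}
Step 7: reserve R4 B 2 -> on_hand[A=17 B=30] avail[A=17 B=28] open={R4}
Step 8: commit R4 -> on_hand[A=17 B=28] avail[A=17 B=28] open={}
Step 9: reserve R5 B 8 -> on_hand[A=17 B=28] avail[A=17 B=20] open={R5}
Step 10: reserve R6 A 8 -> on_hand[A=17 B=28] avail[A=9 B=20] open={R5,R6}
Step 11: reserve R7 B 3 -> on_hand[A=17 B=28] avail[A=9 B=17] open={R5,R6,R7}
Step 12: cancel R7 -> on_hand[A=17 B=28] avail[A=9 B=20] open={R5,R6}
Step 13: reserve R8 B 7 -> on_hand[A=17 B=28] avail[A=9 B=13] open={R5,R6,R8}
Step 14: commit R5 -> on_hand[A=17 B=20] avail[A=9 B=13] open={R6,R8}
Step 15: reserve R9 A 2 -> on_hand[A=17 B=20] avail[A=7 B=13] open={R6,R8,R9}
Step 16: reserve R10 B 3 -> on_hand[A=17 B=20] avail[A=7 B=10] open={R10,R6,R8,R9}
Step 17: cancel R10 -> on_hand[A=17 B=20] avail[A=7 B=13] open={R6,R8,R9}
Step 18: commit R8 -> on_hand[A=17 B=13] avail[A=7 B=13] open={R6,R9}
Step 19: reserve R11 A 7 -> on_hand[A=17 B=13] avail[A=0 B=13] open={R11,R6,R9}
Open reservations: ['R11', 'R6', 'R9'] -> 3

Answer: 3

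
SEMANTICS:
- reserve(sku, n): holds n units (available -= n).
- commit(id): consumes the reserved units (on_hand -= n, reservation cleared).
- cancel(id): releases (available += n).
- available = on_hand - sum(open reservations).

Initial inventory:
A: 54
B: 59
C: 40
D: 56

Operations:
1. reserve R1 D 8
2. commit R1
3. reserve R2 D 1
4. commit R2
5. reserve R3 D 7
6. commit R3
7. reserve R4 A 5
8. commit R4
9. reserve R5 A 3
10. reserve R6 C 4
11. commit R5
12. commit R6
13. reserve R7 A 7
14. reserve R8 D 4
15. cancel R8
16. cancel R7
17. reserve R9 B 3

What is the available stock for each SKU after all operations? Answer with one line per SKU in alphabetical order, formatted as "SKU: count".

Step 1: reserve R1 D 8 -> on_hand[A=54 B=59 C=40 D=56] avail[A=54 B=59 C=40 D=48] open={R1}
Step 2: commit R1 -> on_hand[A=54 B=59 C=40 D=48] avail[A=54 B=59 C=40 D=48] open={}
Step 3: reserve R2 D 1 -> on_hand[A=54 B=59 C=40 D=48] avail[A=54 B=59 C=40 D=47] open={R2}
Step 4: commit R2 -> on_hand[A=54 B=59 C=40 D=47] avail[A=54 B=59 C=40 D=47] open={}
Step 5: reserve R3 D 7 -> on_hand[A=54 B=59 C=40 D=47] avail[A=54 B=59 C=40 D=40] open={R3}
Step 6: commit R3 -> on_hand[A=54 B=59 C=40 D=40] avail[A=54 B=59 C=40 D=40] open={}
Step 7: reserve R4 A 5 -> on_hand[A=54 B=59 C=40 D=40] avail[A=49 B=59 C=40 D=40] open={R4}
Step 8: commit R4 -> on_hand[A=49 B=59 C=40 D=40] avail[A=49 B=59 C=40 D=40] open={}
Step 9: reserve R5 A 3 -> on_hand[A=49 B=59 C=40 D=40] avail[A=46 B=59 C=40 D=40] open={R5}
Step 10: reserve R6 C 4 -> on_hand[A=49 B=59 C=40 D=40] avail[A=46 B=59 C=36 D=40] open={R5,R6}
Step 11: commit R5 -> on_hand[A=46 B=59 C=40 D=40] avail[A=46 B=59 C=36 D=40] open={R6}
Step 12: commit R6 -> on_hand[A=46 B=59 C=36 D=40] avail[A=46 B=59 C=36 D=40] open={}
Step 13: reserve R7 A 7 -> on_hand[A=46 B=59 C=36 D=40] avail[A=39 B=59 C=36 D=40] open={R7}
Step 14: reserve R8 D 4 -> on_hand[A=46 B=59 C=36 D=40] avail[A=39 B=59 C=36 D=36] open={R7,R8}
Step 15: cancel R8 -> on_hand[A=46 B=59 C=36 D=40] avail[A=39 B=59 C=36 D=40] open={R7}
Step 16: cancel R7 -> on_hand[A=46 B=59 C=36 D=40] avail[A=46 B=59 C=36 D=40] open={}
Step 17: reserve R9 B 3 -> on_hand[A=46 B=59 C=36 D=40] avail[A=46 B=56 C=36 D=40] open={R9}

Answer: A: 46
B: 56
C: 36
D: 40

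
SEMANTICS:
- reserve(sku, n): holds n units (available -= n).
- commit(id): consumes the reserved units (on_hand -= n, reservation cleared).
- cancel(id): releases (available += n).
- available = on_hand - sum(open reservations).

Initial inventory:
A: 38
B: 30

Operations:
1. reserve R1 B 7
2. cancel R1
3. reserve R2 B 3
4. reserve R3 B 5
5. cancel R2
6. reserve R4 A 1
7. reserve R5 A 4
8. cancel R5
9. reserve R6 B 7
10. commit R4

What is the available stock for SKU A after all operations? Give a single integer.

Step 1: reserve R1 B 7 -> on_hand[A=38 B=30] avail[A=38 B=23] open={R1}
Step 2: cancel R1 -> on_hand[A=38 B=30] avail[A=38 B=30] open={}
Step 3: reserve R2 B 3 -> on_hand[A=38 B=30] avail[A=38 B=27] open={R2}
Step 4: reserve R3 B 5 -> on_hand[A=38 B=30] avail[A=38 B=22] open={R2,R3}
Step 5: cancel R2 -> on_hand[A=38 B=30] avail[A=38 B=25] open={R3}
Step 6: reserve R4 A 1 -> on_hand[A=38 B=30] avail[A=37 B=25] open={R3,R4}
Step 7: reserve R5 A 4 -> on_hand[A=38 B=30] avail[A=33 B=25] open={R3,R4,R5}
Step 8: cancel R5 -> on_hand[A=38 B=30] avail[A=37 B=25] open={R3,R4}
Step 9: reserve R6 B 7 -> on_hand[A=38 B=30] avail[A=37 B=18] open={R3,R4,R6}
Step 10: commit R4 -> on_hand[A=37 B=30] avail[A=37 B=18] open={R3,R6}
Final available[A] = 37

Answer: 37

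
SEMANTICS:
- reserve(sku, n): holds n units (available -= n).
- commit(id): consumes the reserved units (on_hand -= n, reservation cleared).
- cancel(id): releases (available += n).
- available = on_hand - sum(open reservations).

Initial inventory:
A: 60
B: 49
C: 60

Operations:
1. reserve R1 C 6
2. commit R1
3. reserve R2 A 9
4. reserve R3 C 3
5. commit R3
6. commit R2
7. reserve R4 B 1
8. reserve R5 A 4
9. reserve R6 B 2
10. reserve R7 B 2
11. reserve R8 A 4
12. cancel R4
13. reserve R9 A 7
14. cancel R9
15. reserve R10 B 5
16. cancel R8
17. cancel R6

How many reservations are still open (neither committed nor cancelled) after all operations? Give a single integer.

Step 1: reserve R1 C 6 -> on_hand[A=60 B=49 C=60] avail[A=60 B=49 C=54] open={R1}
Step 2: commit R1 -> on_hand[A=60 B=49 C=54] avail[A=60 B=49 C=54] open={}
Step 3: reserve R2 A 9 -> on_hand[A=60 B=49 C=54] avail[A=51 B=49 C=54] open={R2}
Step 4: reserve R3 C 3 -> on_hand[A=60 B=49 C=54] avail[A=51 B=49 C=51] open={R2,R3}
Step 5: commit R3 -> on_hand[A=60 B=49 C=51] avail[A=51 B=49 C=51] open={R2}
Step 6: commit R2 -> on_hand[A=51 B=49 C=51] avail[A=51 B=49 C=51] open={}
Step 7: reserve R4 B 1 -> on_hand[A=51 B=49 C=51] avail[A=51 B=48 C=51] open={R4}
Step 8: reserve R5 A 4 -> on_hand[A=51 B=49 C=51] avail[A=47 B=48 C=51] open={R4,R5}
Step 9: reserve R6 B 2 -> on_hand[A=51 B=49 C=51] avail[A=47 B=46 C=51] open={R4,R5,R6}
Step 10: reserve R7 B 2 -> on_hand[A=51 B=49 C=51] avail[A=47 B=44 C=51] open={R4,R5,R6,R7}
Step 11: reserve R8 A 4 -> on_hand[A=51 B=49 C=51] avail[A=43 B=44 C=51] open={R4,R5,R6,R7,R8}
Step 12: cancel R4 -> on_hand[A=51 B=49 C=51] avail[A=43 B=45 C=51] open={R5,R6,R7,R8}
Step 13: reserve R9 A 7 -> on_hand[A=51 B=49 C=51] avail[A=36 B=45 C=51] open={R5,R6,R7,R8,R9}
Step 14: cancel R9 -> on_hand[A=51 B=49 C=51] avail[A=43 B=45 C=51] open={R5,R6,R7,R8}
Step 15: reserve R10 B 5 -> on_hand[A=51 B=49 C=51] avail[A=43 B=40 C=51] open={R10,R5,R6,R7,R8}
Step 16: cancel R8 -> on_hand[A=51 B=49 C=51] avail[A=47 B=40 C=51] open={R10,R5,R6,R7}
Step 17: cancel R6 -> on_hand[A=51 B=49 C=51] avail[A=47 B=42 C=51] open={R10,R5,R7}
Open reservations: ['R10', 'R5', 'R7'] -> 3

Answer: 3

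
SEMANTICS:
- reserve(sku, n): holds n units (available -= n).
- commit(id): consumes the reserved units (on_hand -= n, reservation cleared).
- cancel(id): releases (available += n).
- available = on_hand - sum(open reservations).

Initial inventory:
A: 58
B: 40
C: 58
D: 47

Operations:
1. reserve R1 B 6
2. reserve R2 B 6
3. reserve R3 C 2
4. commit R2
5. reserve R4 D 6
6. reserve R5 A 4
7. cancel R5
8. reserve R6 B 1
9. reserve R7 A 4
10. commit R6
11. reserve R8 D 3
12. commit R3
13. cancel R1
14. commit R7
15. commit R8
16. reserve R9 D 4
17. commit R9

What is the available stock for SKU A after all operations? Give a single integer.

Answer: 54

Derivation:
Step 1: reserve R1 B 6 -> on_hand[A=58 B=40 C=58 D=47] avail[A=58 B=34 C=58 D=47] open={R1}
Step 2: reserve R2 B 6 -> on_hand[A=58 B=40 C=58 D=47] avail[A=58 B=28 C=58 D=47] open={R1,R2}
Step 3: reserve R3 C 2 -> on_hand[A=58 B=40 C=58 D=47] avail[A=58 B=28 C=56 D=47] open={R1,R2,R3}
Step 4: commit R2 -> on_hand[A=58 B=34 C=58 D=47] avail[A=58 B=28 C=56 D=47] open={R1,R3}
Step 5: reserve R4 D 6 -> on_hand[A=58 B=34 C=58 D=47] avail[A=58 B=28 C=56 D=41] open={R1,R3,R4}
Step 6: reserve R5 A 4 -> on_hand[A=58 B=34 C=58 D=47] avail[A=54 B=28 C=56 D=41] open={R1,R3,R4,R5}
Step 7: cancel R5 -> on_hand[A=58 B=34 C=58 D=47] avail[A=58 B=28 C=56 D=41] open={R1,R3,R4}
Step 8: reserve R6 B 1 -> on_hand[A=58 B=34 C=58 D=47] avail[A=58 B=27 C=56 D=41] open={R1,R3,R4,R6}
Step 9: reserve R7 A 4 -> on_hand[A=58 B=34 C=58 D=47] avail[A=54 B=27 C=56 D=41] open={R1,R3,R4,R6,R7}
Step 10: commit R6 -> on_hand[A=58 B=33 C=58 D=47] avail[A=54 B=27 C=56 D=41] open={R1,R3,R4,R7}
Step 11: reserve R8 D 3 -> on_hand[A=58 B=33 C=58 D=47] avail[A=54 B=27 C=56 D=38] open={R1,R3,R4,R7,R8}
Step 12: commit R3 -> on_hand[A=58 B=33 C=56 D=47] avail[A=54 B=27 C=56 D=38] open={R1,R4,R7,R8}
Step 13: cancel R1 -> on_hand[A=58 B=33 C=56 D=47] avail[A=54 B=33 C=56 D=38] open={R4,R7,R8}
Step 14: commit R7 -> on_hand[A=54 B=33 C=56 D=47] avail[A=54 B=33 C=56 D=38] open={R4,R8}
Step 15: commit R8 -> on_hand[A=54 B=33 C=56 D=44] avail[A=54 B=33 C=56 D=38] open={R4}
Step 16: reserve R9 D 4 -> on_hand[A=54 B=33 C=56 D=44] avail[A=54 B=33 C=56 D=34] open={R4,R9}
Step 17: commit R9 -> on_hand[A=54 B=33 C=56 D=40] avail[A=54 B=33 C=56 D=34] open={R4}
Final available[A] = 54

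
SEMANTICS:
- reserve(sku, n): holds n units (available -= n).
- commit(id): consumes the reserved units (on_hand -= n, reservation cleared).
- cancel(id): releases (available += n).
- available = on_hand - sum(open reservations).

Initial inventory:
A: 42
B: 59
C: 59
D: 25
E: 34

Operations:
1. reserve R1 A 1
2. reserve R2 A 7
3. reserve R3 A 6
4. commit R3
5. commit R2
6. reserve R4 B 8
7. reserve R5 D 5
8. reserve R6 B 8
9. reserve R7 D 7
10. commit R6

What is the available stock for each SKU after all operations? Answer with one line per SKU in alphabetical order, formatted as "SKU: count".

Step 1: reserve R1 A 1 -> on_hand[A=42 B=59 C=59 D=25 E=34] avail[A=41 B=59 C=59 D=25 E=34] open={R1}
Step 2: reserve R2 A 7 -> on_hand[A=42 B=59 C=59 D=25 E=34] avail[A=34 B=59 C=59 D=25 E=34] open={R1,R2}
Step 3: reserve R3 A 6 -> on_hand[A=42 B=59 C=59 D=25 E=34] avail[A=28 B=59 C=59 D=25 E=34] open={R1,R2,R3}
Step 4: commit R3 -> on_hand[A=36 B=59 C=59 D=25 E=34] avail[A=28 B=59 C=59 D=25 E=34] open={R1,R2}
Step 5: commit R2 -> on_hand[A=29 B=59 C=59 D=25 E=34] avail[A=28 B=59 C=59 D=25 E=34] open={R1}
Step 6: reserve R4 B 8 -> on_hand[A=29 B=59 C=59 D=25 E=34] avail[A=28 B=51 C=59 D=25 E=34] open={R1,R4}
Step 7: reserve R5 D 5 -> on_hand[A=29 B=59 C=59 D=25 E=34] avail[A=28 B=51 C=59 D=20 E=34] open={R1,R4,R5}
Step 8: reserve R6 B 8 -> on_hand[A=29 B=59 C=59 D=25 E=34] avail[A=28 B=43 C=59 D=20 E=34] open={R1,R4,R5,R6}
Step 9: reserve R7 D 7 -> on_hand[A=29 B=59 C=59 D=25 E=34] avail[A=28 B=43 C=59 D=13 E=34] open={R1,R4,R5,R6,R7}
Step 10: commit R6 -> on_hand[A=29 B=51 C=59 D=25 E=34] avail[A=28 B=43 C=59 D=13 E=34] open={R1,R4,R5,R7}

Answer: A: 28
B: 43
C: 59
D: 13
E: 34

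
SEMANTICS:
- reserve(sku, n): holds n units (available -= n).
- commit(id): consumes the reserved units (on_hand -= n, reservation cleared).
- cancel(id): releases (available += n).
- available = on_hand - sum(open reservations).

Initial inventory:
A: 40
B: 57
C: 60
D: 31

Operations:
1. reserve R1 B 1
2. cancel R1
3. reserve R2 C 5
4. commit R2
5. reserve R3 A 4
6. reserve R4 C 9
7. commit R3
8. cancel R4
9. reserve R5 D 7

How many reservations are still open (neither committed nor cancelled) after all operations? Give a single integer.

Step 1: reserve R1 B 1 -> on_hand[A=40 B=57 C=60 D=31] avail[A=40 B=56 C=60 D=31] open={R1}
Step 2: cancel R1 -> on_hand[A=40 B=57 C=60 D=31] avail[A=40 B=57 C=60 D=31] open={}
Step 3: reserve R2 C 5 -> on_hand[A=40 B=57 C=60 D=31] avail[A=40 B=57 C=55 D=31] open={R2}
Step 4: commit R2 -> on_hand[A=40 B=57 C=55 D=31] avail[A=40 B=57 C=55 D=31] open={}
Step 5: reserve R3 A 4 -> on_hand[A=40 B=57 C=55 D=31] avail[A=36 B=57 C=55 D=31] open={R3}
Step 6: reserve R4 C 9 -> on_hand[A=40 B=57 C=55 D=31] avail[A=36 B=57 C=46 D=31] open={R3,R4}
Step 7: commit R3 -> on_hand[A=36 B=57 C=55 D=31] avail[A=36 B=57 C=46 D=31] open={R4}
Step 8: cancel R4 -> on_hand[A=36 B=57 C=55 D=31] avail[A=36 B=57 C=55 D=31] open={}
Step 9: reserve R5 D 7 -> on_hand[A=36 B=57 C=55 D=31] avail[A=36 B=57 C=55 D=24] open={R5}
Open reservations: ['R5'] -> 1

Answer: 1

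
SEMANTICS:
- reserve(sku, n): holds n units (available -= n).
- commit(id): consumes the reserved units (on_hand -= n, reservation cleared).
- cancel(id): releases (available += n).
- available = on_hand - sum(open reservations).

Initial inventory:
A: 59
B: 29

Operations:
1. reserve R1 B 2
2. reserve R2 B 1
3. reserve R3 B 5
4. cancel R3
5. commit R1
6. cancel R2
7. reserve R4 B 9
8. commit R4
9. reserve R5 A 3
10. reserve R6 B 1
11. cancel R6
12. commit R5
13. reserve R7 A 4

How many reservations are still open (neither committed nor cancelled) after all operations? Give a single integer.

Answer: 1

Derivation:
Step 1: reserve R1 B 2 -> on_hand[A=59 B=29] avail[A=59 B=27] open={R1}
Step 2: reserve R2 B 1 -> on_hand[A=59 B=29] avail[A=59 B=26] open={R1,R2}
Step 3: reserve R3 B 5 -> on_hand[A=59 B=29] avail[A=59 B=21] open={R1,R2,R3}
Step 4: cancel R3 -> on_hand[A=59 B=29] avail[A=59 B=26] open={R1,R2}
Step 5: commit R1 -> on_hand[A=59 B=27] avail[A=59 B=26] open={R2}
Step 6: cancel R2 -> on_hand[A=59 B=27] avail[A=59 B=27] open={}
Step 7: reserve R4 B 9 -> on_hand[A=59 B=27] avail[A=59 B=18] open={R4}
Step 8: commit R4 -> on_hand[A=59 B=18] avail[A=59 B=18] open={}
Step 9: reserve R5 A 3 -> on_hand[A=59 B=18] avail[A=56 B=18] open={R5}
Step 10: reserve R6 B 1 -> on_hand[A=59 B=18] avail[A=56 B=17] open={R5,R6}
Step 11: cancel R6 -> on_hand[A=59 B=18] avail[A=56 B=18] open={R5}
Step 12: commit R5 -> on_hand[A=56 B=18] avail[A=56 B=18] open={}
Step 13: reserve R7 A 4 -> on_hand[A=56 B=18] avail[A=52 B=18] open={R7}
Open reservations: ['R7'] -> 1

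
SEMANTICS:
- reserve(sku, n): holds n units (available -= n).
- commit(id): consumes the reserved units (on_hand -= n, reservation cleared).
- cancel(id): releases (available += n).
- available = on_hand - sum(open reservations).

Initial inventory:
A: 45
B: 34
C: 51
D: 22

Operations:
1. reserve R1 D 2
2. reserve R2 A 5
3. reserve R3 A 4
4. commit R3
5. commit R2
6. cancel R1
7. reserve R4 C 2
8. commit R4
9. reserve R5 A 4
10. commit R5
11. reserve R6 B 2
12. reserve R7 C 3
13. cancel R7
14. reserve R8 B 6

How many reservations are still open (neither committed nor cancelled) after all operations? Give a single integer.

Step 1: reserve R1 D 2 -> on_hand[A=45 B=34 C=51 D=22] avail[A=45 B=34 C=51 D=20] open={R1}
Step 2: reserve R2 A 5 -> on_hand[A=45 B=34 C=51 D=22] avail[A=40 B=34 C=51 D=20] open={R1,R2}
Step 3: reserve R3 A 4 -> on_hand[A=45 B=34 C=51 D=22] avail[A=36 B=34 C=51 D=20] open={R1,R2,R3}
Step 4: commit R3 -> on_hand[A=41 B=34 C=51 D=22] avail[A=36 B=34 C=51 D=20] open={R1,R2}
Step 5: commit R2 -> on_hand[A=36 B=34 C=51 D=22] avail[A=36 B=34 C=51 D=20] open={R1}
Step 6: cancel R1 -> on_hand[A=36 B=34 C=51 D=22] avail[A=36 B=34 C=51 D=22] open={}
Step 7: reserve R4 C 2 -> on_hand[A=36 B=34 C=51 D=22] avail[A=36 B=34 C=49 D=22] open={R4}
Step 8: commit R4 -> on_hand[A=36 B=34 C=49 D=22] avail[A=36 B=34 C=49 D=22] open={}
Step 9: reserve R5 A 4 -> on_hand[A=36 B=34 C=49 D=22] avail[A=32 B=34 C=49 D=22] open={R5}
Step 10: commit R5 -> on_hand[A=32 B=34 C=49 D=22] avail[A=32 B=34 C=49 D=22] open={}
Step 11: reserve R6 B 2 -> on_hand[A=32 B=34 C=49 D=22] avail[A=32 B=32 C=49 D=22] open={R6}
Step 12: reserve R7 C 3 -> on_hand[A=32 B=34 C=49 D=22] avail[A=32 B=32 C=46 D=22] open={R6,R7}
Step 13: cancel R7 -> on_hand[A=32 B=34 C=49 D=22] avail[A=32 B=32 C=49 D=22] open={R6}
Step 14: reserve R8 B 6 -> on_hand[A=32 B=34 C=49 D=22] avail[A=32 B=26 C=49 D=22] open={R6,R8}
Open reservations: ['R6', 'R8'] -> 2

Answer: 2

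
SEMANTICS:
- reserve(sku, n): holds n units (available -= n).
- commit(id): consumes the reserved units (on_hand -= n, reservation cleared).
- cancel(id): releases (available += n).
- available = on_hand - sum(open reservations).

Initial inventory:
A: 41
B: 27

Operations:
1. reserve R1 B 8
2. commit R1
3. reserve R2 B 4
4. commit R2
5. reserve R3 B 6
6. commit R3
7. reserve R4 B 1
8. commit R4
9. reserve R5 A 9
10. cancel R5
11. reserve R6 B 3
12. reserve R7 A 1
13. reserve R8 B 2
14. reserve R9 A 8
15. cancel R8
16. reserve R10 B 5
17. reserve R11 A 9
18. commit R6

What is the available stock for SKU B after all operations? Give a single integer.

Step 1: reserve R1 B 8 -> on_hand[A=41 B=27] avail[A=41 B=19] open={R1}
Step 2: commit R1 -> on_hand[A=41 B=19] avail[A=41 B=19] open={}
Step 3: reserve R2 B 4 -> on_hand[A=41 B=19] avail[A=41 B=15] open={R2}
Step 4: commit R2 -> on_hand[A=41 B=15] avail[A=41 B=15] open={}
Step 5: reserve R3 B 6 -> on_hand[A=41 B=15] avail[A=41 B=9] open={R3}
Step 6: commit R3 -> on_hand[A=41 B=9] avail[A=41 B=9] open={}
Step 7: reserve R4 B 1 -> on_hand[A=41 B=9] avail[A=41 B=8] open={R4}
Step 8: commit R4 -> on_hand[A=41 B=8] avail[A=41 B=8] open={}
Step 9: reserve R5 A 9 -> on_hand[A=41 B=8] avail[A=32 B=8] open={R5}
Step 10: cancel R5 -> on_hand[A=41 B=8] avail[A=41 B=8] open={}
Step 11: reserve R6 B 3 -> on_hand[A=41 B=8] avail[A=41 B=5] open={R6}
Step 12: reserve R7 A 1 -> on_hand[A=41 B=8] avail[A=40 B=5] open={R6,R7}
Step 13: reserve R8 B 2 -> on_hand[A=41 B=8] avail[A=40 B=3] open={R6,R7,R8}
Step 14: reserve R9 A 8 -> on_hand[A=41 B=8] avail[A=32 B=3] open={R6,R7,R8,R9}
Step 15: cancel R8 -> on_hand[A=41 B=8] avail[A=32 B=5] open={R6,R7,R9}
Step 16: reserve R10 B 5 -> on_hand[A=41 B=8] avail[A=32 B=0] open={R10,R6,R7,R9}
Step 17: reserve R11 A 9 -> on_hand[A=41 B=8] avail[A=23 B=0] open={R10,R11,R6,R7,R9}
Step 18: commit R6 -> on_hand[A=41 B=5] avail[A=23 B=0] open={R10,R11,R7,R9}
Final available[B] = 0

Answer: 0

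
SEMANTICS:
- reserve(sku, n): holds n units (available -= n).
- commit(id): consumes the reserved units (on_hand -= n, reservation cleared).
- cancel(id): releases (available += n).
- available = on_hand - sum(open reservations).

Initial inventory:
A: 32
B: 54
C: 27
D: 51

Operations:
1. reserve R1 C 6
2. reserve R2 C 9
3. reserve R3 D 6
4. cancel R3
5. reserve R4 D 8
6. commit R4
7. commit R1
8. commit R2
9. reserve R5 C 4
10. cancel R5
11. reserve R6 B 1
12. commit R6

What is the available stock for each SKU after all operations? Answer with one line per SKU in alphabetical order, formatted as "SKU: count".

Step 1: reserve R1 C 6 -> on_hand[A=32 B=54 C=27 D=51] avail[A=32 B=54 C=21 D=51] open={R1}
Step 2: reserve R2 C 9 -> on_hand[A=32 B=54 C=27 D=51] avail[A=32 B=54 C=12 D=51] open={R1,R2}
Step 3: reserve R3 D 6 -> on_hand[A=32 B=54 C=27 D=51] avail[A=32 B=54 C=12 D=45] open={R1,R2,R3}
Step 4: cancel R3 -> on_hand[A=32 B=54 C=27 D=51] avail[A=32 B=54 C=12 D=51] open={R1,R2}
Step 5: reserve R4 D 8 -> on_hand[A=32 B=54 C=27 D=51] avail[A=32 B=54 C=12 D=43] open={R1,R2,R4}
Step 6: commit R4 -> on_hand[A=32 B=54 C=27 D=43] avail[A=32 B=54 C=12 D=43] open={R1,R2}
Step 7: commit R1 -> on_hand[A=32 B=54 C=21 D=43] avail[A=32 B=54 C=12 D=43] open={R2}
Step 8: commit R2 -> on_hand[A=32 B=54 C=12 D=43] avail[A=32 B=54 C=12 D=43] open={}
Step 9: reserve R5 C 4 -> on_hand[A=32 B=54 C=12 D=43] avail[A=32 B=54 C=8 D=43] open={R5}
Step 10: cancel R5 -> on_hand[A=32 B=54 C=12 D=43] avail[A=32 B=54 C=12 D=43] open={}
Step 11: reserve R6 B 1 -> on_hand[A=32 B=54 C=12 D=43] avail[A=32 B=53 C=12 D=43] open={R6}
Step 12: commit R6 -> on_hand[A=32 B=53 C=12 D=43] avail[A=32 B=53 C=12 D=43] open={}

Answer: A: 32
B: 53
C: 12
D: 43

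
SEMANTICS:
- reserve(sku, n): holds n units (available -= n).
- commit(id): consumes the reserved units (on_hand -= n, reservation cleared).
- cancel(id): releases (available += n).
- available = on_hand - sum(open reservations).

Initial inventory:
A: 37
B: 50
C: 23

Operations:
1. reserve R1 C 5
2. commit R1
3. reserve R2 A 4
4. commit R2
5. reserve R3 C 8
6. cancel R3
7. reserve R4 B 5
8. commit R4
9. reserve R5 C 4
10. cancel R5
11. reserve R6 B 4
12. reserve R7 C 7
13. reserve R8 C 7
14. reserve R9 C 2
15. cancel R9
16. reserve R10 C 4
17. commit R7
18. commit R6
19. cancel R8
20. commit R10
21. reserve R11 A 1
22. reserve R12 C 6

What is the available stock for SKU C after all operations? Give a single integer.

Answer: 1

Derivation:
Step 1: reserve R1 C 5 -> on_hand[A=37 B=50 C=23] avail[A=37 B=50 C=18] open={R1}
Step 2: commit R1 -> on_hand[A=37 B=50 C=18] avail[A=37 B=50 C=18] open={}
Step 3: reserve R2 A 4 -> on_hand[A=37 B=50 C=18] avail[A=33 B=50 C=18] open={R2}
Step 4: commit R2 -> on_hand[A=33 B=50 C=18] avail[A=33 B=50 C=18] open={}
Step 5: reserve R3 C 8 -> on_hand[A=33 B=50 C=18] avail[A=33 B=50 C=10] open={R3}
Step 6: cancel R3 -> on_hand[A=33 B=50 C=18] avail[A=33 B=50 C=18] open={}
Step 7: reserve R4 B 5 -> on_hand[A=33 B=50 C=18] avail[A=33 B=45 C=18] open={R4}
Step 8: commit R4 -> on_hand[A=33 B=45 C=18] avail[A=33 B=45 C=18] open={}
Step 9: reserve R5 C 4 -> on_hand[A=33 B=45 C=18] avail[A=33 B=45 C=14] open={R5}
Step 10: cancel R5 -> on_hand[A=33 B=45 C=18] avail[A=33 B=45 C=18] open={}
Step 11: reserve R6 B 4 -> on_hand[A=33 B=45 C=18] avail[A=33 B=41 C=18] open={R6}
Step 12: reserve R7 C 7 -> on_hand[A=33 B=45 C=18] avail[A=33 B=41 C=11] open={R6,R7}
Step 13: reserve R8 C 7 -> on_hand[A=33 B=45 C=18] avail[A=33 B=41 C=4] open={R6,R7,R8}
Step 14: reserve R9 C 2 -> on_hand[A=33 B=45 C=18] avail[A=33 B=41 C=2] open={R6,R7,R8,R9}
Step 15: cancel R9 -> on_hand[A=33 B=45 C=18] avail[A=33 B=41 C=4] open={R6,R7,R8}
Step 16: reserve R10 C 4 -> on_hand[A=33 B=45 C=18] avail[A=33 B=41 C=0] open={R10,R6,R7,R8}
Step 17: commit R7 -> on_hand[A=33 B=45 C=11] avail[A=33 B=41 C=0] open={R10,R6,R8}
Step 18: commit R6 -> on_hand[A=33 B=41 C=11] avail[A=33 B=41 C=0] open={R10,R8}
Step 19: cancel R8 -> on_hand[A=33 B=41 C=11] avail[A=33 B=41 C=7] open={R10}
Step 20: commit R10 -> on_hand[A=33 B=41 C=7] avail[A=33 B=41 C=7] open={}
Step 21: reserve R11 A 1 -> on_hand[A=33 B=41 C=7] avail[A=32 B=41 C=7] open={R11}
Step 22: reserve R12 C 6 -> on_hand[A=33 B=41 C=7] avail[A=32 B=41 C=1] open={R11,R12}
Final available[C] = 1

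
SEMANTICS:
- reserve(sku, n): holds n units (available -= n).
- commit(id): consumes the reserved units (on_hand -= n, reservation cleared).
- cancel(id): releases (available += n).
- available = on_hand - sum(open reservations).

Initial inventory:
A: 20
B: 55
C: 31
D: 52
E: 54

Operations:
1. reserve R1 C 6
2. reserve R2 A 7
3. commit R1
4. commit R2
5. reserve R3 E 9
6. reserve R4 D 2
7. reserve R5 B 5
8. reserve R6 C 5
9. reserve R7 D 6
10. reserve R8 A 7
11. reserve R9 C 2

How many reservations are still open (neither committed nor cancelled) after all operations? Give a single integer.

Answer: 7

Derivation:
Step 1: reserve R1 C 6 -> on_hand[A=20 B=55 C=31 D=52 E=54] avail[A=20 B=55 C=25 D=52 E=54] open={R1}
Step 2: reserve R2 A 7 -> on_hand[A=20 B=55 C=31 D=52 E=54] avail[A=13 B=55 C=25 D=52 E=54] open={R1,R2}
Step 3: commit R1 -> on_hand[A=20 B=55 C=25 D=52 E=54] avail[A=13 B=55 C=25 D=52 E=54] open={R2}
Step 4: commit R2 -> on_hand[A=13 B=55 C=25 D=52 E=54] avail[A=13 B=55 C=25 D=52 E=54] open={}
Step 5: reserve R3 E 9 -> on_hand[A=13 B=55 C=25 D=52 E=54] avail[A=13 B=55 C=25 D=52 E=45] open={R3}
Step 6: reserve R4 D 2 -> on_hand[A=13 B=55 C=25 D=52 E=54] avail[A=13 B=55 C=25 D=50 E=45] open={R3,R4}
Step 7: reserve R5 B 5 -> on_hand[A=13 B=55 C=25 D=52 E=54] avail[A=13 B=50 C=25 D=50 E=45] open={R3,R4,R5}
Step 8: reserve R6 C 5 -> on_hand[A=13 B=55 C=25 D=52 E=54] avail[A=13 B=50 C=20 D=50 E=45] open={R3,R4,R5,R6}
Step 9: reserve R7 D 6 -> on_hand[A=13 B=55 C=25 D=52 E=54] avail[A=13 B=50 C=20 D=44 E=45] open={R3,R4,R5,R6,R7}
Step 10: reserve R8 A 7 -> on_hand[A=13 B=55 C=25 D=52 E=54] avail[A=6 B=50 C=20 D=44 E=45] open={R3,R4,R5,R6,R7,R8}
Step 11: reserve R9 C 2 -> on_hand[A=13 B=55 C=25 D=52 E=54] avail[A=6 B=50 C=18 D=44 E=45] open={R3,R4,R5,R6,R7,R8,R9}
Open reservations: ['R3', 'R4', 'R5', 'R6', 'R7', 'R8', 'R9'] -> 7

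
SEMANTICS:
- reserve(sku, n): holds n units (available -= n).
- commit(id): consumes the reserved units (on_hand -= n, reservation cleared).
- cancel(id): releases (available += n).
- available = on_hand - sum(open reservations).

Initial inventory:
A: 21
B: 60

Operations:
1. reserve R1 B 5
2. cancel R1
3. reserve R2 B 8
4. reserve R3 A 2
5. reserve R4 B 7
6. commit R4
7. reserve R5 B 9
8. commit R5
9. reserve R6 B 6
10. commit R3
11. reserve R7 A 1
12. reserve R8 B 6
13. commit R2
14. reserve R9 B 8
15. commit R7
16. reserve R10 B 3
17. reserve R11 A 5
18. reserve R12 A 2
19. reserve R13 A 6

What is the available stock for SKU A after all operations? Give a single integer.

Answer: 5

Derivation:
Step 1: reserve R1 B 5 -> on_hand[A=21 B=60] avail[A=21 B=55] open={R1}
Step 2: cancel R1 -> on_hand[A=21 B=60] avail[A=21 B=60] open={}
Step 3: reserve R2 B 8 -> on_hand[A=21 B=60] avail[A=21 B=52] open={R2}
Step 4: reserve R3 A 2 -> on_hand[A=21 B=60] avail[A=19 B=52] open={R2,R3}
Step 5: reserve R4 B 7 -> on_hand[A=21 B=60] avail[A=19 B=45] open={R2,R3,R4}
Step 6: commit R4 -> on_hand[A=21 B=53] avail[A=19 B=45] open={R2,R3}
Step 7: reserve R5 B 9 -> on_hand[A=21 B=53] avail[A=19 B=36] open={R2,R3,R5}
Step 8: commit R5 -> on_hand[A=21 B=44] avail[A=19 B=36] open={R2,R3}
Step 9: reserve R6 B 6 -> on_hand[A=21 B=44] avail[A=19 B=30] open={R2,R3,R6}
Step 10: commit R3 -> on_hand[A=19 B=44] avail[A=19 B=30] open={R2,R6}
Step 11: reserve R7 A 1 -> on_hand[A=19 B=44] avail[A=18 B=30] open={R2,R6,R7}
Step 12: reserve R8 B 6 -> on_hand[A=19 B=44] avail[A=18 B=24] open={R2,R6,R7,R8}
Step 13: commit R2 -> on_hand[A=19 B=36] avail[A=18 B=24] open={R6,R7,R8}
Step 14: reserve R9 B 8 -> on_hand[A=19 B=36] avail[A=18 B=16] open={R6,R7,R8,R9}
Step 15: commit R7 -> on_hand[A=18 B=36] avail[A=18 B=16] open={R6,R8,R9}
Step 16: reserve R10 B 3 -> on_hand[A=18 B=36] avail[A=18 B=13] open={R10,R6,R8,R9}
Step 17: reserve R11 A 5 -> on_hand[A=18 B=36] avail[A=13 B=13] open={R10,R11,R6,R8,R9}
Step 18: reserve R12 A 2 -> on_hand[A=18 B=36] avail[A=11 B=13] open={R10,R11,R12,R6,R8,R9}
Step 19: reserve R13 A 6 -> on_hand[A=18 B=36] avail[A=5 B=13] open={R10,R11,R12,R13,R6,R8,R9}
Final available[A] = 5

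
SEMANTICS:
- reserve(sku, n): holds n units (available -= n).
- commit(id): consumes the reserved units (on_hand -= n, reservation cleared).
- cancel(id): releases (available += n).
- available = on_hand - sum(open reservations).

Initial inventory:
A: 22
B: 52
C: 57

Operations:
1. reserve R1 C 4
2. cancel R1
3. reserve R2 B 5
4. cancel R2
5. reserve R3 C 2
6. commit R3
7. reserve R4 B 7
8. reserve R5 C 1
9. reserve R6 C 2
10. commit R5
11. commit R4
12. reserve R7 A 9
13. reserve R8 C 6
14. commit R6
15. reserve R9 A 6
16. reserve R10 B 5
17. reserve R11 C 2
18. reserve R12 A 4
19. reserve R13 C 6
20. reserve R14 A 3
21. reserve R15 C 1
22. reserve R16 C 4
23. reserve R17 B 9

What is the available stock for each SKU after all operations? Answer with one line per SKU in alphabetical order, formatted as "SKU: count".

Answer: A: 0
B: 31
C: 33

Derivation:
Step 1: reserve R1 C 4 -> on_hand[A=22 B=52 C=57] avail[A=22 B=52 C=53] open={R1}
Step 2: cancel R1 -> on_hand[A=22 B=52 C=57] avail[A=22 B=52 C=57] open={}
Step 3: reserve R2 B 5 -> on_hand[A=22 B=52 C=57] avail[A=22 B=47 C=57] open={R2}
Step 4: cancel R2 -> on_hand[A=22 B=52 C=57] avail[A=22 B=52 C=57] open={}
Step 5: reserve R3 C 2 -> on_hand[A=22 B=52 C=57] avail[A=22 B=52 C=55] open={R3}
Step 6: commit R3 -> on_hand[A=22 B=52 C=55] avail[A=22 B=52 C=55] open={}
Step 7: reserve R4 B 7 -> on_hand[A=22 B=52 C=55] avail[A=22 B=45 C=55] open={R4}
Step 8: reserve R5 C 1 -> on_hand[A=22 B=52 C=55] avail[A=22 B=45 C=54] open={R4,R5}
Step 9: reserve R6 C 2 -> on_hand[A=22 B=52 C=55] avail[A=22 B=45 C=52] open={R4,R5,R6}
Step 10: commit R5 -> on_hand[A=22 B=52 C=54] avail[A=22 B=45 C=52] open={R4,R6}
Step 11: commit R4 -> on_hand[A=22 B=45 C=54] avail[A=22 B=45 C=52] open={R6}
Step 12: reserve R7 A 9 -> on_hand[A=22 B=45 C=54] avail[A=13 B=45 C=52] open={R6,R7}
Step 13: reserve R8 C 6 -> on_hand[A=22 B=45 C=54] avail[A=13 B=45 C=46] open={R6,R7,R8}
Step 14: commit R6 -> on_hand[A=22 B=45 C=52] avail[A=13 B=45 C=46] open={R7,R8}
Step 15: reserve R9 A 6 -> on_hand[A=22 B=45 C=52] avail[A=7 B=45 C=46] open={R7,R8,R9}
Step 16: reserve R10 B 5 -> on_hand[A=22 B=45 C=52] avail[A=7 B=40 C=46] open={R10,R7,R8,R9}
Step 17: reserve R11 C 2 -> on_hand[A=22 B=45 C=52] avail[A=7 B=40 C=44] open={R10,R11,R7,R8,R9}
Step 18: reserve R12 A 4 -> on_hand[A=22 B=45 C=52] avail[A=3 B=40 C=44] open={R10,R11,R12,R7,R8,R9}
Step 19: reserve R13 C 6 -> on_hand[A=22 B=45 C=52] avail[A=3 B=40 C=38] open={R10,R11,R12,R13,R7,R8,R9}
Step 20: reserve R14 A 3 -> on_hand[A=22 B=45 C=52] avail[A=0 B=40 C=38] open={R10,R11,R12,R13,R14,R7,R8,R9}
Step 21: reserve R15 C 1 -> on_hand[A=22 B=45 C=52] avail[A=0 B=40 C=37] open={R10,R11,R12,R13,R14,R15,R7,R8,R9}
Step 22: reserve R16 C 4 -> on_hand[A=22 B=45 C=52] avail[A=0 B=40 C=33] open={R10,R11,R12,R13,R14,R15,R16,R7,R8,R9}
Step 23: reserve R17 B 9 -> on_hand[A=22 B=45 C=52] avail[A=0 B=31 C=33] open={R10,R11,R12,R13,R14,R15,R16,R17,R7,R8,R9}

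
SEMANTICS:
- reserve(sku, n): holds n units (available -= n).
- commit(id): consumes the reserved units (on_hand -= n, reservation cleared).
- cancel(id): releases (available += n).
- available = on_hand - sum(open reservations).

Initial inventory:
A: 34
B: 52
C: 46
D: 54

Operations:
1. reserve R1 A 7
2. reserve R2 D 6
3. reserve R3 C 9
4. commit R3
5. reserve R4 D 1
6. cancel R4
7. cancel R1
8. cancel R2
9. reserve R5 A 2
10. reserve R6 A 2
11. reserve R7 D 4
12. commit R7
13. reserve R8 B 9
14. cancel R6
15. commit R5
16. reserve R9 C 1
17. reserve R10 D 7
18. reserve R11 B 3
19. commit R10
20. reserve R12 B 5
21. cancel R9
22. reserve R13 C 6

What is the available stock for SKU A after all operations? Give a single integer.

Step 1: reserve R1 A 7 -> on_hand[A=34 B=52 C=46 D=54] avail[A=27 B=52 C=46 D=54] open={R1}
Step 2: reserve R2 D 6 -> on_hand[A=34 B=52 C=46 D=54] avail[A=27 B=52 C=46 D=48] open={R1,R2}
Step 3: reserve R3 C 9 -> on_hand[A=34 B=52 C=46 D=54] avail[A=27 B=52 C=37 D=48] open={R1,R2,R3}
Step 4: commit R3 -> on_hand[A=34 B=52 C=37 D=54] avail[A=27 B=52 C=37 D=48] open={R1,R2}
Step 5: reserve R4 D 1 -> on_hand[A=34 B=52 C=37 D=54] avail[A=27 B=52 C=37 D=47] open={R1,R2,R4}
Step 6: cancel R4 -> on_hand[A=34 B=52 C=37 D=54] avail[A=27 B=52 C=37 D=48] open={R1,R2}
Step 7: cancel R1 -> on_hand[A=34 B=52 C=37 D=54] avail[A=34 B=52 C=37 D=48] open={R2}
Step 8: cancel R2 -> on_hand[A=34 B=52 C=37 D=54] avail[A=34 B=52 C=37 D=54] open={}
Step 9: reserve R5 A 2 -> on_hand[A=34 B=52 C=37 D=54] avail[A=32 B=52 C=37 D=54] open={R5}
Step 10: reserve R6 A 2 -> on_hand[A=34 B=52 C=37 D=54] avail[A=30 B=52 C=37 D=54] open={R5,R6}
Step 11: reserve R7 D 4 -> on_hand[A=34 B=52 C=37 D=54] avail[A=30 B=52 C=37 D=50] open={R5,R6,R7}
Step 12: commit R7 -> on_hand[A=34 B=52 C=37 D=50] avail[A=30 B=52 C=37 D=50] open={R5,R6}
Step 13: reserve R8 B 9 -> on_hand[A=34 B=52 C=37 D=50] avail[A=30 B=43 C=37 D=50] open={R5,R6,R8}
Step 14: cancel R6 -> on_hand[A=34 B=52 C=37 D=50] avail[A=32 B=43 C=37 D=50] open={R5,R8}
Step 15: commit R5 -> on_hand[A=32 B=52 C=37 D=50] avail[A=32 B=43 C=37 D=50] open={R8}
Step 16: reserve R9 C 1 -> on_hand[A=32 B=52 C=37 D=50] avail[A=32 B=43 C=36 D=50] open={R8,R9}
Step 17: reserve R10 D 7 -> on_hand[A=32 B=52 C=37 D=50] avail[A=32 B=43 C=36 D=43] open={R10,R8,R9}
Step 18: reserve R11 B 3 -> on_hand[A=32 B=52 C=37 D=50] avail[A=32 B=40 C=36 D=43] open={R10,R11,R8,R9}
Step 19: commit R10 -> on_hand[A=32 B=52 C=37 D=43] avail[A=32 B=40 C=36 D=43] open={R11,R8,R9}
Step 20: reserve R12 B 5 -> on_hand[A=32 B=52 C=37 D=43] avail[A=32 B=35 C=36 D=43] open={R11,R12,R8,R9}
Step 21: cancel R9 -> on_hand[A=32 B=52 C=37 D=43] avail[A=32 B=35 C=37 D=43] open={R11,R12,R8}
Step 22: reserve R13 C 6 -> on_hand[A=32 B=52 C=37 D=43] avail[A=32 B=35 C=31 D=43] open={R11,R12,R13,R8}
Final available[A] = 32

Answer: 32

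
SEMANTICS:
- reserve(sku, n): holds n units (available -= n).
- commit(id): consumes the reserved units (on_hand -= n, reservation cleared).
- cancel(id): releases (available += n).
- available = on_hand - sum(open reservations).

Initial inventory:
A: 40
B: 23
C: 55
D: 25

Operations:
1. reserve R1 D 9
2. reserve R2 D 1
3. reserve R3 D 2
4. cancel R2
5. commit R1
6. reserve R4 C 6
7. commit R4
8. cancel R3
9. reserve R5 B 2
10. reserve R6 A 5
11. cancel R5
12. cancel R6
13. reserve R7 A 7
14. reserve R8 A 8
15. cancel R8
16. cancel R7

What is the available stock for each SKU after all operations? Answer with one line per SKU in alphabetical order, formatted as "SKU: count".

Step 1: reserve R1 D 9 -> on_hand[A=40 B=23 C=55 D=25] avail[A=40 B=23 C=55 D=16] open={R1}
Step 2: reserve R2 D 1 -> on_hand[A=40 B=23 C=55 D=25] avail[A=40 B=23 C=55 D=15] open={R1,R2}
Step 3: reserve R3 D 2 -> on_hand[A=40 B=23 C=55 D=25] avail[A=40 B=23 C=55 D=13] open={R1,R2,R3}
Step 4: cancel R2 -> on_hand[A=40 B=23 C=55 D=25] avail[A=40 B=23 C=55 D=14] open={R1,R3}
Step 5: commit R1 -> on_hand[A=40 B=23 C=55 D=16] avail[A=40 B=23 C=55 D=14] open={R3}
Step 6: reserve R4 C 6 -> on_hand[A=40 B=23 C=55 D=16] avail[A=40 B=23 C=49 D=14] open={R3,R4}
Step 7: commit R4 -> on_hand[A=40 B=23 C=49 D=16] avail[A=40 B=23 C=49 D=14] open={R3}
Step 8: cancel R3 -> on_hand[A=40 B=23 C=49 D=16] avail[A=40 B=23 C=49 D=16] open={}
Step 9: reserve R5 B 2 -> on_hand[A=40 B=23 C=49 D=16] avail[A=40 B=21 C=49 D=16] open={R5}
Step 10: reserve R6 A 5 -> on_hand[A=40 B=23 C=49 D=16] avail[A=35 B=21 C=49 D=16] open={R5,R6}
Step 11: cancel R5 -> on_hand[A=40 B=23 C=49 D=16] avail[A=35 B=23 C=49 D=16] open={R6}
Step 12: cancel R6 -> on_hand[A=40 B=23 C=49 D=16] avail[A=40 B=23 C=49 D=16] open={}
Step 13: reserve R7 A 7 -> on_hand[A=40 B=23 C=49 D=16] avail[A=33 B=23 C=49 D=16] open={R7}
Step 14: reserve R8 A 8 -> on_hand[A=40 B=23 C=49 D=16] avail[A=25 B=23 C=49 D=16] open={R7,R8}
Step 15: cancel R8 -> on_hand[A=40 B=23 C=49 D=16] avail[A=33 B=23 C=49 D=16] open={R7}
Step 16: cancel R7 -> on_hand[A=40 B=23 C=49 D=16] avail[A=40 B=23 C=49 D=16] open={}

Answer: A: 40
B: 23
C: 49
D: 16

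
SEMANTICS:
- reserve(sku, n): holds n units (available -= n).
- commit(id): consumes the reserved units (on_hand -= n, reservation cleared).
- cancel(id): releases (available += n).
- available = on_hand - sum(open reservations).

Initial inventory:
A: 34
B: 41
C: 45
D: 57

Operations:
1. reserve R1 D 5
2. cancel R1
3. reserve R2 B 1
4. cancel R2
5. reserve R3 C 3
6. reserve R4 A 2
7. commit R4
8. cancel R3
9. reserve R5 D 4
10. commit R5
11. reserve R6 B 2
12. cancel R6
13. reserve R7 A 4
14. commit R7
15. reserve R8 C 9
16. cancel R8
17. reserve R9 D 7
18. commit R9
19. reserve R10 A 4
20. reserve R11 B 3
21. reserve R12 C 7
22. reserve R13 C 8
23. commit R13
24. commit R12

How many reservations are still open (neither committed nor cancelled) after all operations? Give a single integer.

Step 1: reserve R1 D 5 -> on_hand[A=34 B=41 C=45 D=57] avail[A=34 B=41 C=45 D=52] open={R1}
Step 2: cancel R1 -> on_hand[A=34 B=41 C=45 D=57] avail[A=34 B=41 C=45 D=57] open={}
Step 3: reserve R2 B 1 -> on_hand[A=34 B=41 C=45 D=57] avail[A=34 B=40 C=45 D=57] open={R2}
Step 4: cancel R2 -> on_hand[A=34 B=41 C=45 D=57] avail[A=34 B=41 C=45 D=57] open={}
Step 5: reserve R3 C 3 -> on_hand[A=34 B=41 C=45 D=57] avail[A=34 B=41 C=42 D=57] open={R3}
Step 6: reserve R4 A 2 -> on_hand[A=34 B=41 C=45 D=57] avail[A=32 B=41 C=42 D=57] open={R3,R4}
Step 7: commit R4 -> on_hand[A=32 B=41 C=45 D=57] avail[A=32 B=41 C=42 D=57] open={R3}
Step 8: cancel R3 -> on_hand[A=32 B=41 C=45 D=57] avail[A=32 B=41 C=45 D=57] open={}
Step 9: reserve R5 D 4 -> on_hand[A=32 B=41 C=45 D=57] avail[A=32 B=41 C=45 D=53] open={R5}
Step 10: commit R5 -> on_hand[A=32 B=41 C=45 D=53] avail[A=32 B=41 C=45 D=53] open={}
Step 11: reserve R6 B 2 -> on_hand[A=32 B=41 C=45 D=53] avail[A=32 B=39 C=45 D=53] open={R6}
Step 12: cancel R6 -> on_hand[A=32 B=41 C=45 D=53] avail[A=32 B=41 C=45 D=53] open={}
Step 13: reserve R7 A 4 -> on_hand[A=32 B=41 C=45 D=53] avail[A=28 B=41 C=45 D=53] open={R7}
Step 14: commit R7 -> on_hand[A=28 B=41 C=45 D=53] avail[A=28 B=41 C=45 D=53] open={}
Step 15: reserve R8 C 9 -> on_hand[A=28 B=41 C=45 D=53] avail[A=28 B=41 C=36 D=53] open={R8}
Step 16: cancel R8 -> on_hand[A=28 B=41 C=45 D=53] avail[A=28 B=41 C=45 D=53] open={}
Step 17: reserve R9 D 7 -> on_hand[A=28 B=41 C=45 D=53] avail[A=28 B=41 C=45 D=46] open={R9}
Step 18: commit R9 -> on_hand[A=28 B=41 C=45 D=46] avail[A=28 B=41 C=45 D=46] open={}
Step 19: reserve R10 A 4 -> on_hand[A=28 B=41 C=45 D=46] avail[A=24 B=41 C=45 D=46] open={R10}
Step 20: reserve R11 B 3 -> on_hand[A=28 B=41 C=45 D=46] avail[A=24 B=38 C=45 D=46] open={R10,R11}
Step 21: reserve R12 C 7 -> on_hand[A=28 B=41 C=45 D=46] avail[A=24 B=38 C=38 D=46] open={R10,R11,R12}
Step 22: reserve R13 C 8 -> on_hand[A=28 B=41 C=45 D=46] avail[A=24 B=38 C=30 D=46] open={R10,R11,R12,R13}
Step 23: commit R13 -> on_hand[A=28 B=41 C=37 D=46] avail[A=24 B=38 C=30 D=46] open={R10,R11,R12}
Step 24: commit R12 -> on_hand[A=28 B=41 C=30 D=46] avail[A=24 B=38 C=30 D=46] open={R10,R11}
Open reservations: ['R10', 'R11'] -> 2

Answer: 2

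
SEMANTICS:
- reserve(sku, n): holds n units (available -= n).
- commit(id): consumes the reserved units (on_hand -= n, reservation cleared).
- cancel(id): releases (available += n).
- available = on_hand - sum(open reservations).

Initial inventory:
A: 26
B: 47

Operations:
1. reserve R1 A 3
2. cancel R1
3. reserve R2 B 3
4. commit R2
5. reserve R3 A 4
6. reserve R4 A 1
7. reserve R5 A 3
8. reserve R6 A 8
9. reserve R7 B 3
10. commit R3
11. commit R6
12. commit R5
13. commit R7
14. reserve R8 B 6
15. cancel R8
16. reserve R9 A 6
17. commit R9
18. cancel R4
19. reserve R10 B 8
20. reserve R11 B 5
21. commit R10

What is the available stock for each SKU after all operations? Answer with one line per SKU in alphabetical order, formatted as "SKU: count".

Answer: A: 5
B: 28

Derivation:
Step 1: reserve R1 A 3 -> on_hand[A=26 B=47] avail[A=23 B=47] open={R1}
Step 2: cancel R1 -> on_hand[A=26 B=47] avail[A=26 B=47] open={}
Step 3: reserve R2 B 3 -> on_hand[A=26 B=47] avail[A=26 B=44] open={R2}
Step 4: commit R2 -> on_hand[A=26 B=44] avail[A=26 B=44] open={}
Step 5: reserve R3 A 4 -> on_hand[A=26 B=44] avail[A=22 B=44] open={R3}
Step 6: reserve R4 A 1 -> on_hand[A=26 B=44] avail[A=21 B=44] open={R3,R4}
Step 7: reserve R5 A 3 -> on_hand[A=26 B=44] avail[A=18 B=44] open={R3,R4,R5}
Step 8: reserve R6 A 8 -> on_hand[A=26 B=44] avail[A=10 B=44] open={R3,R4,R5,R6}
Step 9: reserve R7 B 3 -> on_hand[A=26 B=44] avail[A=10 B=41] open={R3,R4,R5,R6,R7}
Step 10: commit R3 -> on_hand[A=22 B=44] avail[A=10 B=41] open={R4,R5,R6,R7}
Step 11: commit R6 -> on_hand[A=14 B=44] avail[A=10 B=41] open={R4,R5,R7}
Step 12: commit R5 -> on_hand[A=11 B=44] avail[A=10 B=41] open={R4,R7}
Step 13: commit R7 -> on_hand[A=11 B=41] avail[A=10 B=41] open={R4}
Step 14: reserve R8 B 6 -> on_hand[A=11 B=41] avail[A=10 B=35] open={R4,R8}
Step 15: cancel R8 -> on_hand[A=11 B=41] avail[A=10 B=41] open={R4}
Step 16: reserve R9 A 6 -> on_hand[A=11 B=41] avail[A=4 B=41] open={R4,R9}
Step 17: commit R9 -> on_hand[A=5 B=41] avail[A=4 B=41] open={R4}
Step 18: cancel R4 -> on_hand[A=5 B=41] avail[A=5 B=41] open={}
Step 19: reserve R10 B 8 -> on_hand[A=5 B=41] avail[A=5 B=33] open={R10}
Step 20: reserve R11 B 5 -> on_hand[A=5 B=41] avail[A=5 B=28] open={R10,R11}
Step 21: commit R10 -> on_hand[A=5 B=33] avail[A=5 B=28] open={R11}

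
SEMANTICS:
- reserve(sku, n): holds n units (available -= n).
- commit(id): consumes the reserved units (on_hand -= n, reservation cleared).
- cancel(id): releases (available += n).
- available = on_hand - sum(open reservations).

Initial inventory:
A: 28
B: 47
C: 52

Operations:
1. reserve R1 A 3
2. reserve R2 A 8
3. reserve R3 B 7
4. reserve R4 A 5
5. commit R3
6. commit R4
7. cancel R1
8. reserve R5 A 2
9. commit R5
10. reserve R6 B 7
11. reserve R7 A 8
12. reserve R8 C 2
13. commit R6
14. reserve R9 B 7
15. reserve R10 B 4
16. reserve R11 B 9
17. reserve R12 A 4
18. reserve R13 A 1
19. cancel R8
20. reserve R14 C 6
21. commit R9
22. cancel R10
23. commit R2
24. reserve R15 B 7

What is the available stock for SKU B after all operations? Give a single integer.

Step 1: reserve R1 A 3 -> on_hand[A=28 B=47 C=52] avail[A=25 B=47 C=52] open={R1}
Step 2: reserve R2 A 8 -> on_hand[A=28 B=47 C=52] avail[A=17 B=47 C=52] open={R1,R2}
Step 3: reserve R3 B 7 -> on_hand[A=28 B=47 C=52] avail[A=17 B=40 C=52] open={R1,R2,R3}
Step 4: reserve R4 A 5 -> on_hand[A=28 B=47 C=52] avail[A=12 B=40 C=52] open={R1,R2,R3,R4}
Step 5: commit R3 -> on_hand[A=28 B=40 C=52] avail[A=12 B=40 C=52] open={R1,R2,R4}
Step 6: commit R4 -> on_hand[A=23 B=40 C=52] avail[A=12 B=40 C=52] open={R1,R2}
Step 7: cancel R1 -> on_hand[A=23 B=40 C=52] avail[A=15 B=40 C=52] open={R2}
Step 8: reserve R5 A 2 -> on_hand[A=23 B=40 C=52] avail[A=13 B=40 C=52] open={R2,R5}
Step 9: commit R5 -> on_hand[A=21 B=40 C=52] avail[A=13 B=40 C=52] open={R2}
Step 10: reserve R6 B 7 -> on_hand[A=21 B=40 C=52] avail[A=13 B=33 C=52] open={R2,R6}
Step 11: reserve R7 A 8 -> on_hand[A=21 B=40 C=52] avail[A=5 B=33 C=52] open={R2,R6,R7}
Step 12: reserve R8 C 2 -> on_hand[A=21 B=40 C=52] avail[A=5 B=33 C=50] open={R2,R6,R7,R8}
Step 13: commit R6 -> on_hand[A=21 B=33 C=52] avail[A=5 B=33 C=50] open={R2,R7,R8}
Step 14: reserve R9 B 7 -> on_hand[A=21 B=33 C=52] avail[A=5 B=26 C=50] open={R2,R7,R8,R9}
Step 15: reserve R10 B 4 -> on_hand[A=21 B=33 C=52] avail[A=5 B=22 C=50] open={R10,R2,R7,R8,R9}
Step 16: reserve R11 B 9 -> on_hand[A=21 B=33 C=52] avail[A=5 B=13 C=50] open={R10,R11,R2,R7,R8,R9}
Step 17: reserve R12 A 4 -> on_hand[A=21 B=33 C=52] avail[A=1 B=13 C=50] open={R10,R11,R12,R2,R7,R8,R9}
Step 18: reserve R13 A 1 -> on_hand[A=21 B=33 C=52] avail[A=0 B=13 C=50] open={R10,R11,R12,R13,R2,R7,R8,R9}
Step 19: cancel R8 -> on_hand[A=21 B=33 C=52] avail[A=0 B=13 C=52] open={R10,R11,R12,R13,R2,R7,R9}
Step 20: reserve R14 C 6 -> on_hand[A=21 B=33 C=52] avail[A=0 B=13 C=46] open={R10,R11,R12,R13,R14,R2,R7,R9}
Step 21: commit R9 -> on_hand[A=21 B=26 C=52] avail[A=0 B=13 C=46] open={R10,R11,R12,R13,R14,R2,R7}
Step 22: cancel R10 -> on_hand[A=21 B=26 C=52] avail[A=0 B=17 C=46] open={R11,R12,R13,R14,R2,R7}
Step 23: commit R2 -> on_hand[A=13 B=26 C=52] avail[A=0 B=17 C=46] open={R11,R12,R13,R14,R7}
Step 24: reserve R15 B 7 -> on_hand[A=13 B=26 C=52] avail[A=0 B=10 C=46] open={R11,R12,R13,R14,R15,R7}
Final available[B] = 10

Answer: 10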